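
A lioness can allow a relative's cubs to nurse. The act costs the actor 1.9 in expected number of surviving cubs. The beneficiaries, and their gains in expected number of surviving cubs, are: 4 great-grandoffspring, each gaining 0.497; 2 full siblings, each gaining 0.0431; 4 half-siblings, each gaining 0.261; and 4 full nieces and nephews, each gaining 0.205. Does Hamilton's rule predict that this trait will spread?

Hamilton's rule: the trait is favored when the sum of r·B over every recipient exceeds the actor's cost C.
r to a great-grandoffspring = 1/8 (three parent–offspring links: r = (1/2)^3 = 1/8).
r to a full sibling = 1/2 (full sibs share both parents — two paths of length 2: r = 2·(1/2)^2 = 1/2).
r to a half-sibling = 1/4 (half-sibs share one parent — one path of length 2: r = (1/2)^2 = 1/4).
r to a full niece or nephew = 0.25 (full aunt/uncle↔niece/nephew: two paths of length 3 through the shared grandparent pair: r = 2·(1/2)^3 = 1/4).
Summing one r·B term per recipient: 4·0.125·0.497 + 2·0.5·0.0431 + 4·0.25·0.261 + 4·0.25·0.205 = 0.7576.
0.7576 < 1.9: the indirect benefit is less than the cost.

No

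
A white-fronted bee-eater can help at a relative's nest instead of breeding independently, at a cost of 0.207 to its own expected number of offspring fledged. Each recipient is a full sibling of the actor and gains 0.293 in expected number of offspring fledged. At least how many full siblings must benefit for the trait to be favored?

2

r to a full sibling = 0.5 (full sibs share both parents — two paths of length 2: r = 2·(1/2)^2 = 1/2).
Hamilton's rule: n·r·B > C  ⇒  n > C/(r·B) = 0.207/(0.5·0.293) = 1.413.
The smallest integer exceeding 1.413 is 2.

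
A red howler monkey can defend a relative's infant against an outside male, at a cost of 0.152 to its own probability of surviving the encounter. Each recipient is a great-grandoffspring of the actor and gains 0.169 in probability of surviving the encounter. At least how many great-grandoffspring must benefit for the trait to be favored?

8

r to a great-grandoffspring = 0.125 (three parent–offspring links: r = (1/2)^3 = 1/8).
Hamilton's rule: n·r·B > C  ⇒  n > C/(r·B) = 0.152/(0.125·0.169) = 7.195.
The smallest integer exceeding 7.195 is 8.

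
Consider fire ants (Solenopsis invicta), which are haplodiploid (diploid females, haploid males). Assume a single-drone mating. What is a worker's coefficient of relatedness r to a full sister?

Haplodiploid full sisters inherit their father's entire haploid genome identically (contributing 1/2) and on average half of their mother's contribution (1/2 · 1/2 = 1/4); r = 1/2 + 1/4 = 3/4.

0.75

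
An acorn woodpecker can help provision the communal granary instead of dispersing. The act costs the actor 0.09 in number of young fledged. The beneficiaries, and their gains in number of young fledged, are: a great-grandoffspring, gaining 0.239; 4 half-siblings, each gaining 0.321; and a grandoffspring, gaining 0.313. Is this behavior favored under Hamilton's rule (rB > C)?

Yes

Hamilton's rule: the trait is favored when the sum of r·B over every recipient exceeds the actor's cost C.
r to a great-grandoffspring = 0.125 (three parent–offspring links: r = (1/2)^3 = 1/8).
r to a half-sibling = 0.25 (half-sibs share one parent — one path of length 2: r = (1/2)^2 = 1/4).
r to a grandoffspring = 1/4 (two parent–offspring links: r = (1/2)^2 = 1/4).
Summing one r·B term per recipient: 1·0.125·0.239 + 4·0.25·0.321 + 1·0.25·0.313 = 0.429125.
0.429125 > 0.09: the indirect benefit exceeds the cost.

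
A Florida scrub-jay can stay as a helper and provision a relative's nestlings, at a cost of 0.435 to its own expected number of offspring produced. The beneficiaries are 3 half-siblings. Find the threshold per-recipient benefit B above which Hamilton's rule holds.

0.58

r to a half-sibling = 0.25 (half-sibs share one parent — one path of length 2: r = (1/2)^2 = 1/4).
Hamilton's rule with n recipients of equal r: n·r·B > C, so B > C/(n·r) = 0.435/(3·0.25) = 0.58.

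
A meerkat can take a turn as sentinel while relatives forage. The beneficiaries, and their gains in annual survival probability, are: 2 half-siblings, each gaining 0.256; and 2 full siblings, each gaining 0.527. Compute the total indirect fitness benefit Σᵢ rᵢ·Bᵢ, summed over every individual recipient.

r to a half-sibling = 1/4 (half-sibs share one parent — one path of length 2: r = (1/2)^2 = 1/4).
r to a full sibling = 0.5 (full sibs share both parents — two paths of length 2: r = 2·(1/2)^2 = 1/2).
Summing one r·B term per recipient: 2·0.25·0.256 + 2·0.5·0.527 = 0.655.

0.655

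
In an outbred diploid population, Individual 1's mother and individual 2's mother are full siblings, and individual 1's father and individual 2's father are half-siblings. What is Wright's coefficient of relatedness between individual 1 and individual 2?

Wright's path rule: contributions from independent ancestry routes add.
Individual 1 and individual 2 are related in two ways: first cousins through their mothers (r = 1/8) and half first cousins through their fathers (r = 1/16).
r = 1/8 + 1/16 = 3/16 = 0.1875.

0.1875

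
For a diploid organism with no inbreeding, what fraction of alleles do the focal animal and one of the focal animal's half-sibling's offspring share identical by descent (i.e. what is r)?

Each parent–offspring link contributes a factor of 1/2, and independent paths through distinct common ancestors add.
Half-aunt/uncle↔niece/nephew: one path of length 3: r = (1/2)^3 = 1/8.

0.125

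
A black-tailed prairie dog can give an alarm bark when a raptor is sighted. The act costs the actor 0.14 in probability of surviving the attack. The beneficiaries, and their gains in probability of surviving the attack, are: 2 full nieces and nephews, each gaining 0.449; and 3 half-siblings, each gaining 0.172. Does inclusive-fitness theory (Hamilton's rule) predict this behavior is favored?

Hamilton's rule: the trait is favored when the sum of r·B over every recipient exceeds the actor's cost C.
r to a full niece or nephew = 0.25 (full aunt/uncle↔niece/nephew: two paths of length 3 through the shared grandparent pair: r = 2·(1/2)^3 = 1/4).
r to a half-sibling = 0.25 (half-sibs share one parent — one path of length 2: r = (1/2)^2 = 1/4).
Summing one r·B term per recipient: 2·0.25·0.449 + 3·0.25·0.172 = 0.3535.
0.3535 > 0.14: the indirect benefit exceeds the cost.

Yes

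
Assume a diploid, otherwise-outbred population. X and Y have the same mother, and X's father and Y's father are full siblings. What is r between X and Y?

Independent pedigree routes through distinct common ancestors add.
X and Y are related in two ways: half-sibs through their shared mother (r = 1/4) and first cousins through their fathers (r = 1/8).
r = 1/4 + 1/8 = 3/8 = 0.375.

0.375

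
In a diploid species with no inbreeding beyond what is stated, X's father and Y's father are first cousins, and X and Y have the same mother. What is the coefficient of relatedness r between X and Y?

0.28125

Wright's path rule: contributions from independent ancestry routes add.
X and Y are related in two ways: second cousins through their fathers (r = 1/32) and half-sibs through their shared mother (r = 1/4).
r = 1/32 + 1/4 = 0.28125.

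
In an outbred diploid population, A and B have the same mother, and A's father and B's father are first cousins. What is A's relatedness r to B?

Relatedness sums over independent paths through distinct common ancestors.
A and B are related in two ways: half-sibs through their shared mother (r = 1/4) and second cousins through their fathers (r = 1/32).
r = 1/4 + 1/32 = 9/32 = 0.28125.

0.28125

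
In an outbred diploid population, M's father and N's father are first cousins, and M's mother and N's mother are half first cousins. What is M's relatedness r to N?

0.046875

With two independent routes of shared ancestry, r is the sum of the two contributions.
M and N are related in two ways: second cousins through their fathers (r = 1/32) and half second cousins through their mothers (r = 1/64).
r = 1/32 + 1/64 = 3/64 = 0.046875.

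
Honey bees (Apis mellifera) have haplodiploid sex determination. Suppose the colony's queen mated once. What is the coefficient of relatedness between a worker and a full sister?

Haplodiploid full sisters inherit their father's entire haploid genome identically (contributing 1/2) and on average half of their mother's contribution (1/2 · 1/2 = 1/4); r = 1/2 + 1/4 = 3/4.

0.75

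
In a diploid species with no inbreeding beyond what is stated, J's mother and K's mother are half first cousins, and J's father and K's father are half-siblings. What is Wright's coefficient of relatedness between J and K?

Wright's path rule: contributions from independent ancestry routes add.
J and K are related in two ways: half second cousins through their mothers (r = 1/64) and half first cousins through their fathers (r = 1/16).
r = 1/64 + 1/16 = 5/64 = 0.078125.

0.078125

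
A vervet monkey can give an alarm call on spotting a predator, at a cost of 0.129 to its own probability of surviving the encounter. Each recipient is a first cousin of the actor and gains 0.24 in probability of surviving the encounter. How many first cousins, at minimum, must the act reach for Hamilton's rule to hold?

5

r to a first cousin = 1/8 (first cousins share one grandparent pair — two paths of length 4: r = 2·(1/2)^4 = 1/8).
Hamilton's rule: n·r·B > C  ⇒  n > C/(r·B) = 0.129/(0.125·0.24) = 4.3.
The smallest integer exceeding 4.3 is 5.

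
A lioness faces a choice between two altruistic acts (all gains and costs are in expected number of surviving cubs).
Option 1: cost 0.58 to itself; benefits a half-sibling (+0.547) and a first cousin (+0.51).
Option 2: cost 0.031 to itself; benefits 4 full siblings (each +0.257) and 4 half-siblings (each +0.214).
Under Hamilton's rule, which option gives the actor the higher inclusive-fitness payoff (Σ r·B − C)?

Option 1: r to a half-sibling = 0.25.
Option 1: r to a first cousin = 0.125.
Option 1: Σ r·B − C = (1·0.25·0.547 + 1·0.125·0.51) − 0.58 = -0.3795.
Option 2: r to a full sibling = 0.5.
Option 2: r to a half-sibling = 0.25.
Option 2: Σ r·B − C = (4·0.5·0.257 + 4·0.25·0.214) − 0.031 = 0.697.
Option 2 has the higher net inclusive-fitness payoff.

Option 2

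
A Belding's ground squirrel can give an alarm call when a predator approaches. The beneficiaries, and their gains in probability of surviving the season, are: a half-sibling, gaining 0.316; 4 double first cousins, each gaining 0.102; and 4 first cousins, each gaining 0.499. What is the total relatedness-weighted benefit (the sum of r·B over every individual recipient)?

0.4305

r to a half-sibling = 1/4 (half-sibs share one parent — one path of length 2: r = (1/2)^2 = 1/4).
r to a double first cousin = 1/4 (double first cousins share both grandparent pairs — four paths of length 4: r = 4·(1/2)^4 = 1/4).
r to a first cousin = 1/8 (first cousins share one grandparent pair — two paths of length 4: r = 2·(1/2)^4 = 1/8).
Summing one r·B term per recipient: 1·0.25·0.316 + 4·0.25·0.102 + 4·0.125·0.499 = 0.4305.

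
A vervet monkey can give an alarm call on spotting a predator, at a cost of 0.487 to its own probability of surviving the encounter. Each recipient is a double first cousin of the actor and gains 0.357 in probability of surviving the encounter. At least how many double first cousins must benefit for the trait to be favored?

6

r to a double first cousin = 0.25 (double first cousins share both grandparent pairs — four paths of length 4: r = 4·(1/2)^4 = 1/4).
Hamilton's rule: n·r·B > C  ⇒  n > C/(r·B) = 0.487/(0.25·0.357) = 5.457.
The smallest integer exceeding 5.457 is 6.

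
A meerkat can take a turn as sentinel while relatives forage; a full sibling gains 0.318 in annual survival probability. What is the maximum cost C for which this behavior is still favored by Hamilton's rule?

r to a full sibling = 1/2 (full sibs share both parents — two paths of length 2: r = 2·(1/2)^2 = 1/2).
Hamilton's rule: n·r·B > C, so the trait is favored while C < n·r·B = 1·0.5·0.318 = 0.159.

0.159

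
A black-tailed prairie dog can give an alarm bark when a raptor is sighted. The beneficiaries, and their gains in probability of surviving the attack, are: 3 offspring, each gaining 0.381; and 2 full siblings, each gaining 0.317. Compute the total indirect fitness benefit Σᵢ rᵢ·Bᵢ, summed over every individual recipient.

0.8885

r to an offspring = 1/2 (one parent–offspring link: r = (1/2)^1 = 1/2).
r to a full sibling = 1/2 (full sibs share both parents — two paths of length 2: r = 2·(1/2)^2 = 1/2).
Summing one r·B term per recipient: 3·0.5·0.381 + 2·0.5·0.317 = 0.8885.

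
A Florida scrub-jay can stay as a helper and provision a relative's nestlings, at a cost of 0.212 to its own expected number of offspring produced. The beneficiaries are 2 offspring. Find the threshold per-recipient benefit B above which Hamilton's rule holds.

0.212

r to an offspring = 1/2 (one parent–offspring link: r = (1/2)^1 = 1/2).
Hamilton's rule with n recipients of equal r: n·r·B > C, so B > C/(n·r) = 0.212/(2·0.5) = 0.212.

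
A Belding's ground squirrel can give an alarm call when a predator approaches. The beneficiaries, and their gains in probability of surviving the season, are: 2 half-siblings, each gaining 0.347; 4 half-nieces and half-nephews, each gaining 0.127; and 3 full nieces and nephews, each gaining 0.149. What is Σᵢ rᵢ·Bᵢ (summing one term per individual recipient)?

r to a half-sibling = 0.25 (half-sibs share one parent — one path of length 2: r = (1/2)^2 = 1/4).
r to a half-niece or half-nephew = 0.125 (half-aunt/uncle↔niece/nephew: one path of length 3: r = (1/2)^3 = 1/8).
r to a full niece or nephew = 1/4 (full aunt/uncle↔niece/nephew: two paths of length 3 through the shared grandparent pair: r = 2·(1/2)^3 = 1/4).
Summing one r·B term per recipient: 2·0.25·0.347 + 4·0.125·0.127 + 3·0.25·0.149 = 0.34875.

0.34875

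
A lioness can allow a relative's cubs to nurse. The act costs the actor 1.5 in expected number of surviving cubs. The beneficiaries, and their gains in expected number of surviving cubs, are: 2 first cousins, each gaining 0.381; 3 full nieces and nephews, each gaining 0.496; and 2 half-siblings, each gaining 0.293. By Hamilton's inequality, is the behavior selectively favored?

No

Hamilton's rule: the trait is favored when the sum of r·B over every recipient exceeds the actor's cost C.
r to a first cousin = 1/8 (first cousins share one grandparent pair — two paths of length 4: r = 2·(1/2)^4 = 1/8).
r to a full niece or nephew = 0.25 (full aunt/uncle↔niece/nephew: two paths of length 3 through the shared grandparent pair: r = 2·(1/2)^3 = 1/4).
r to a half-sibling = 0.25 (half-sibs share one parent — one path of length 2: r = (1/2)^2 = 1/4).
Summing one r·B term per recipient: 2·0.125·0.381 + 3·0.25·0.496 + 2·0.25·0.293 = 0.61375.
0.61375 < 1.5: the indirect benefit is less than the cost.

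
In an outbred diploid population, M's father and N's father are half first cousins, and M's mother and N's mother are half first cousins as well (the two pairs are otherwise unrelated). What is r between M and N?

0.03125

Relatedness sums over independent paths through distinct common ancestors.
M and N are related in two ways: half second cousins through their fathers (r = 1/64) and half second cousins through their mothers (r = 1/64).
r = 1/64 + 1/64 = 0.03125.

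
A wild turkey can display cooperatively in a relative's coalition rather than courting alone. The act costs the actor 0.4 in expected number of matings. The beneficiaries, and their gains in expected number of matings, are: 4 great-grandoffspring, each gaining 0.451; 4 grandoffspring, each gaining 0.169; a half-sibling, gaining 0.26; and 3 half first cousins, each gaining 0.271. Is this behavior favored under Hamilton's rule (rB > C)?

Yes

Hamilton's rule: the trait is favored when the sum of r·B over every recipient exceeds the actor's cost C.
r to a great-grandoffspring = 0.125 (three parent–offspring links: r = (1/2)^3 = 1/8).
r to a grandoffspring = 1/4 (two parent–offspring links: r = (1/2)^2 = 1/4).
r to a half-sibling = 1/4 (half-sibs share one parent — one path of length 2: r = (1/2)^2 = 1/4).
r to a half first cousin = 0.0625 (half first cousins share one grandparent — one path of length 4: r = (1/2)^4 = 1/16).
Summing one r·B term per recipient: 4·0.125·0.451 + 4·0.25·0.169 + 1·0.25·0.26 + 3·0.0625·0.271 = 0.5103125.
0.5103125 > 0.4: the indirect benefit exceeds the cost.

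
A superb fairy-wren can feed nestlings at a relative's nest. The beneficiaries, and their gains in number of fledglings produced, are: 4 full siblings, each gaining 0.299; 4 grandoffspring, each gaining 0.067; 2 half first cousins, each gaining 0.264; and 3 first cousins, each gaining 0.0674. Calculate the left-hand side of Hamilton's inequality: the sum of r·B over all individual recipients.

r to a full sibling = 0.5 (full sibs share both parents — two paths of length 2: r = 2·(1/2)^2 = 1/2).
r to a grandoffspring = 0.25 (two parent–offspring links: r = (1/2)^2 = 1/4).
r to a half first cousin = 0.0625 (half first cousins share one grandparent — one path of length 4: r = (1/2)^4 = 1/16).
r to a first cousin = 1/8 (first cousins share one grandparent pair — two paths of length 4: r = 2·(1/2)^4 = 1/8).
Summing one r·B term per recipient: 4·0.5·0.299 + 4·0.25·0.067 + 2·0.0625·0.264 + 3·0.125·0.0674 = 0.723275.

0.723275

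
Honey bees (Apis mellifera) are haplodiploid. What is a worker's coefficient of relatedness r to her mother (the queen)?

One meiotic link between diploid queen and diploid daughter: r = 1/2.

0.5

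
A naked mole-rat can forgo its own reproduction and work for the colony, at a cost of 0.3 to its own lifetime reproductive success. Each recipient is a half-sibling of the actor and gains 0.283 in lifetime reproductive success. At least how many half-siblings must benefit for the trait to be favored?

5

r to a half-sibling = 0.25 (half-sibs share one parent — one path of length 2: r = (1/2)^2 = 1/4).
Hamilton's rule: n·r·B > C  ⇒  n > C/(r·B) = 0.3/(0.25·0.283) = 4.24.
The smallest integer exceeding 4.24 is 5.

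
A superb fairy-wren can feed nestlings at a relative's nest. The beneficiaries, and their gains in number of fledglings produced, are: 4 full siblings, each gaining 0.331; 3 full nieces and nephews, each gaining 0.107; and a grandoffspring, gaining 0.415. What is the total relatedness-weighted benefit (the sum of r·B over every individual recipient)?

0.846

r to a full sibling = 1/2 (full sibs share both parents — two paths of length 2: r = 2·(1/2)^2 = 1/2).
r to a full niece or nephew = 0.25 (full aunt/uncle↔niece/nephew: two paths of length 3 through the shared grandparent pair: r = 2·(1/2)^3 = 1/4).
r to a grandoffspring = 0.25 (two parent–offspring links: r = (1/2)^2 = 1/4).
Summing one r·B term per recipient: 4·0.5·0.331 + 3·0.25·0.107 + 1·0.25·0.415 = 0.846.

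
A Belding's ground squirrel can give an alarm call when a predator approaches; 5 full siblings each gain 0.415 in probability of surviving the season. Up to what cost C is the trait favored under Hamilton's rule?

1.0375

r to a full sibling = 1/2 (full sibs share both parents — two paths of length 2: r = 2·(1/2)^2 = 1/2).
Hamilton's rule: n·r·B > C, so the trait is favored while C < n·r·B = 5·0.5·0.415 = 1.0375.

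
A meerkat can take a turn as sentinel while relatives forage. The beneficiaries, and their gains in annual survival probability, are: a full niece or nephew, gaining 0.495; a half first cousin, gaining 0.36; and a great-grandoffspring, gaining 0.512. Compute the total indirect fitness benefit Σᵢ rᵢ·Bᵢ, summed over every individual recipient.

0.21025

r to a full niece or nephew = 0.25 (full aunt/uncle↔niece/nephew: two paths of length 3 through the shared grandparent pair: r = 2·(1/2)^3 = 1/4).
r to a half first cousin = 0.0625 (half first cousins share one grandparent — one path of length 4: r = (1/2)^4 = 1/16).
r to a great-grandoffspring = 0.125 (three parent–offspring links: r = (1/2)^3 = 1/8).
Summing one r·B term per recipient: 1·0.25·0.495 + 1·0.0625·0.36 + 1·0.125·0.512 = 0.21025.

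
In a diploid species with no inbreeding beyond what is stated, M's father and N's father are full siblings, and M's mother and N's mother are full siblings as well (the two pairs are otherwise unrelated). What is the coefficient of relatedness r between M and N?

Wright's path rule: contributions from independent ancestry routes add.
M and N are related in two ways: first cousins through their fathers (r = 1/8) and first cousins through their mothers (r = 1/8) — i.e. double first cousins.
r = 1/8 + 1/8 = 1/4 = 0.25.

0.25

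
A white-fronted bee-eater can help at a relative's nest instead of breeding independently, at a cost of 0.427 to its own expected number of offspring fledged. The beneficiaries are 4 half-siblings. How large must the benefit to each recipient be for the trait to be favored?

0.427

r to a half-sibling = 0.25 (half-sibs share one parent — one path of length 2: r = (1/2)^2 = 1/4).
Hamilton's rule with n recipients of equal r: n·r·B > C, so B > C/(n·r) = 0.427/(4·0.25) = 0.427.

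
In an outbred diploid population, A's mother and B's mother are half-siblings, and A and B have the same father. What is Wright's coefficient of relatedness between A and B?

0.3125

Relatedness sums over independent paths through distinct common ancestors.
A and B are related in two ways: half first cousins through their mothers (r = 1/16) and half-sibs through their shared father (r = 1/4).
r = 1/16 + 1/4 = 5/16 = 0.3125.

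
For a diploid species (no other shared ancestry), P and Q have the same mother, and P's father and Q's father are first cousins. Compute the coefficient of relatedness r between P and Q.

0.28125

Independent pedigree routes through distinct common ancestors add.
P and Q are related in two ways: half-sibs through their shared mother (r = 1/4) and second cousins through their fathers (r = 1/32).
r = 1/4 + 1/32 = 9/32 = 0.28125.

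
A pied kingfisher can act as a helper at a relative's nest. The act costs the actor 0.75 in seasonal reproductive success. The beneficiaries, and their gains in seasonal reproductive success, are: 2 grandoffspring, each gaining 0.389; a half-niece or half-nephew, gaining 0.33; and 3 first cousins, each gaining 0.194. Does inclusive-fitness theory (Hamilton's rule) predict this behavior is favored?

Hamilton's rule: the trait is favored when the sum of r·B over every recipient exceeds the actor's cost C.
r to a grandoffspring = 1/4 (two parent–offspring links: r = (1/2)^2 = 1/4).
r to a half-niece or half-nephew = 1/8 (half-aunt/uncle↔niece/nephew: one path of length 3: r = (1/2)^3 = 1/8).
r to a first cousin = 1/8 (first cousins share one grandparent pair — two paths of length 4: r = 2·(1/2)^4 = 1/8).
Summing one r·B term per recipient: 2·0.25·0.389 + 1·0.125·0.33 + 3·0.125·0.194 = 0.3085.
0.3085 < 0.75: the indirect benefit is less than the cost.

No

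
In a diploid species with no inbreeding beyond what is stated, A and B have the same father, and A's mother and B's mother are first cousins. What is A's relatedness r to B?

Relatedness sums over independent paths through distinct common ancestors.
A and B are related in two ways: half-sibs through their shared father (r = 1/4) and second cousins through their mothers (r = 1/32).
r = 1/4 + 1/32 = 9/32 = 0.28125.

0.28125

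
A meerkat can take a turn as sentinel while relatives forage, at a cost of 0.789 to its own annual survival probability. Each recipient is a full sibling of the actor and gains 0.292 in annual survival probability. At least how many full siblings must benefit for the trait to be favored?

6

r to a full sibling = 1/2 (full sibs share both parents — two paths of length 2: r = 2·(1/2)^2 = 1/2).
Hamilton's rule: n·r·B > C  ⇒  n > C/(r·B) = 0.789/(0.5·0.292) = 5.404.
The smallest integer exceeding 5.404 is 6.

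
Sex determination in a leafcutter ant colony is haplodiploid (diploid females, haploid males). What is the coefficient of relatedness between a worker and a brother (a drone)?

0.25

Her haploid brother carries none of their father's genes and a random half of their mother's genome; that half matches the maternal half of her own genome with probability 1/2: r = 1/2 · 1/2 = 1/4.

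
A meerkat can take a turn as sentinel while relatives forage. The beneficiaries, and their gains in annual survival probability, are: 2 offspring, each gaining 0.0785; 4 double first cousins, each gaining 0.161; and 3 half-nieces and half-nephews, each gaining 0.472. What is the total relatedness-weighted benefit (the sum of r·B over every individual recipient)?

r to an offspring = 1/2 (one parent–offspring link: r = (1/2)^1 = 1/2).
r to a double first cousin = 1/4 (double first cousins share both grandparent pairs — four paths of length 4: r = 4·(1/2)^4 = 1/4).
r to a half-niece or half-nephew = 1/8 (half-aunt/uncle↔niece/nephew: one path of length 3: r = (1/2)^3 = 1/8).
Summing one r·B term per recipient: 2·0.5·0.0785 + 4·0.25·0.161 + 3·0.125·0.472 = 0.4165.

0.4165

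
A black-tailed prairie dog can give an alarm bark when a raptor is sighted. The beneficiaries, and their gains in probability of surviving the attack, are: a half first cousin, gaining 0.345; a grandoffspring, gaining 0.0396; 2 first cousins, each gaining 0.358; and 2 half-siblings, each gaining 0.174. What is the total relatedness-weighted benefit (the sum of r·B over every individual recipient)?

r to a half first cousin = 0.0625 (half first cousins share one grandparent — one path of length 4: r = (1/2)^4 = 1/16).
r to a grandoffspring = 1/4 (two parent–offspring links: r = (1/2)^2 = 1/4).
r to a first cousin = 1/8 (first cousins share one grandparent pair — two paths of length 4: r = 2·(1/2)^4 = 1/8).
r to a half-sibling = 1/4 (half-sibs share one parent — one path of length 2: r = (1/2)^2 = 1/4).
Summing one r·B term per recipient: 1·0.0625·0.345 + 1·0.25·0.0396 + 2·0.125·0.358 + 2·0.25·0.174 = 0.2079625.

0.2079625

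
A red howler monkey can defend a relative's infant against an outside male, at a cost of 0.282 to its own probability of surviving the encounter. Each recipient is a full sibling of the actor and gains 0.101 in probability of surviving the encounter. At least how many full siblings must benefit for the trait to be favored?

6

r to a full sibling = 0.5 (full sibs share both parents — two paths of length 2: r = 2·(1/2)^2 = 1/2).
Hamilton's rule: n·r·B > C  ⇒  n > C/(r·B) = 0.282/(0.5·0.101) = 5.584.
The smallest integer exceeding 5.584 is 6.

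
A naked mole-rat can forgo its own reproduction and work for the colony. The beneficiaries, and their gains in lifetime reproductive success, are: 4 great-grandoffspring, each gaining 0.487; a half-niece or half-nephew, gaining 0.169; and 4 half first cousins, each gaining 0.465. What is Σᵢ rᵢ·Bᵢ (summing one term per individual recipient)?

r to a great-grandoffspring = 0.125 (three parent–offspring links: r = (1/2)^3 = 1/8).
r to a half-niece or half-nephew = 0.125 (half-aunt/uncle↔niece/nephew: one path of length 3: r = (1/2)^3 = 1/8).
r to a half first cousin = 0.0625 (half first cousins share one grandparent — one path of length 4: r = (1/2)^4 = 1/16).
Summing one r·B term per recipient: 4·0.125·0.487 + 1·0.125·0.169 + 4·0.0625·0.465 = 0.380875.

0.380875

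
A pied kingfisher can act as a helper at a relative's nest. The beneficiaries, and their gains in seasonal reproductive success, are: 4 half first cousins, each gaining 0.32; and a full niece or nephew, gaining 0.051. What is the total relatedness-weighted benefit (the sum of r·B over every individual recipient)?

r to a half first cousin = 0.0625 (half first cousins share one grandparent — one path of length 4: r = (1/2)^4 = 1/16).
r to a full niece or nephew = 1/4 (full aunt/uncle↔niece/nephew: two paths of length 3 through the shared grandparent pair: r = 2·(1/2)^3 = 1/4).
Summing one r·B term per recipient: 4·0.0625·0.32 + 1·0.25·0.051 = 0.09275.

0.09275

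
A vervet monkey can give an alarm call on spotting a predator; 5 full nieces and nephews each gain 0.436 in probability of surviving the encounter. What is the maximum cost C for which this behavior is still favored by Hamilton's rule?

0.545

r to a full niece or nephew = 0.25 (full aunt/uncle↔niece/nephew: two paths of length 3 through the shared grandparent pair: r = 2·(1/2)^3 = 1/4).
Hamilton's rule: n·r·B > C, so the trait is favored while C < n·r·B = 5·0.25·0.436 = 0.545.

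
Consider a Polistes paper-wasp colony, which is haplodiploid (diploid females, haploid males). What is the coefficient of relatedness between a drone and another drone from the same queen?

0.5

Haploid brothers each carry a random half of the queen's diploid genome, so on average they share half: r = 1/2.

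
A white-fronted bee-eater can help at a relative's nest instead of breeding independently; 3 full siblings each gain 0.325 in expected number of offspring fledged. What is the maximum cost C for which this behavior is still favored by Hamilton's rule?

0.4875

r to a full sibling = 1/2 (full sibs share both parents — two paths of length 2: r = 2·(1/2)^2 = 1/2).
Hamilton's rule: n·r·B > C, so the trait is favored while C < n·r·B = 3·0.5·0.325 = 0.4875.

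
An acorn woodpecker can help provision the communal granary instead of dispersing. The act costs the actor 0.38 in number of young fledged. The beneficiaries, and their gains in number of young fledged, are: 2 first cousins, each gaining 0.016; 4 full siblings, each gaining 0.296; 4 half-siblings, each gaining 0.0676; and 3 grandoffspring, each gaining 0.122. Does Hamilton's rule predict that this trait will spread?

Hamilton's rule: the trait is favored when the sum of r·B over every recipient exceeds the actor's cost C.
r to a first cousin = 1/8 (first cousins share one grandparent pair — two paths of length 4: r = 2·(1/2)^4 = 1/8).
r to a full sibling = 1/2 (full sibs share both parents — two paths of length 2: r = 2·(1/2)^2 = 1/2).
r to a half-sibling = 1/4 (half-sibs share one parent — one path of length 2: r = (1/2)^2 = 1/4).
r to a grandoffspring = 1/4 (two parent–offspring links: r = (1/2)^2 = 1/4).
Summing one r·B term per recipient: 2·0.125·0.016 + 4·0.5·0.296 + 4·0.25·0.0676 + 3·0.25·0.122 = 0.7551.
0.7551 > 0.38: the indirect benefit exceeds the cost.

Yes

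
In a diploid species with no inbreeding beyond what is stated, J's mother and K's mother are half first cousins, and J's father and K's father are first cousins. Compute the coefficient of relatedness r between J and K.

Relatedness sums over independent paths through distinct common ancestors.
J and K are related in two ways: half second cousins through their mothers (r = 1/64) and second cousins through their fathers (r = 1/32).
r = 1/64 + 1/32 = 3/64 = 0.046875.

0.046875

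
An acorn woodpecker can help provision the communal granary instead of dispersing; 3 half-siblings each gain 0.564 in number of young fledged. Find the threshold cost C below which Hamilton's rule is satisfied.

r to a half-sibling = 1/4 (half-sibs share one parent — one path of length 2: r = (1/2)^2 = 1/4).
Hamilton's rule: n·r·B > C, so the trait is favored while C < n·r·B = 3·0.25·0.564 = 0.423.

0.423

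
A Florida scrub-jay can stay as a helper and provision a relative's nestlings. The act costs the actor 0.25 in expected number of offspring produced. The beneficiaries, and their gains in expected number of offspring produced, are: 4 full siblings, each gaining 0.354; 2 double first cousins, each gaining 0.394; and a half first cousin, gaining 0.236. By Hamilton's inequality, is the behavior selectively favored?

Hamilton's rule: the trait is favored when the sum of r·B over every recipient exceeds the actor's cost C.
r to a full sibling = 1/2 (full sibs share both parents — two paths of length 2: r = 2·(1/2)^2 = 1/2).
r to a double first cousin = 1/4 (double first cousins share both grandparent pairs — four paths of length 4: r = 4·(1/2)^4 = 1/4).
r to a half first cousin = 0.0625 (half first cousins share one grandparent — one path of length 4: r = (1/2)^4 = 1/16).
Summing one r·B term per recipient: 4·0.5·0.354 + 2·0.25·0.394 + 1·0.0625·0.236 = 0.91975.
0.91975 > 0.25: the indirect benefit exceeds the cost.

Yes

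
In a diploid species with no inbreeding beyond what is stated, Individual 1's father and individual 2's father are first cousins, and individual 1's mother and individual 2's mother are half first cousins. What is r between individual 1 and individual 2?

Relatedness sums over independent paths through distinct common ancestors.
Individual 1 and individual 2 are related in two ways: second cousins through their fathers (r = 1/32) and half second cousins through their mothers (r = 1/64).
r = 1/32 + 1/64 = 0.046875.

0.046875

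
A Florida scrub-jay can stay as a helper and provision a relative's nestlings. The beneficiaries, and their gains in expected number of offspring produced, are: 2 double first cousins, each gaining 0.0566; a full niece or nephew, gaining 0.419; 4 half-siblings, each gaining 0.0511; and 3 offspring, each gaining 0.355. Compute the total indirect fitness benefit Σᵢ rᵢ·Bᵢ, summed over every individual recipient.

0.71665

r to a double first cousin = 0.25 (double first cousins share both grandparent pairs — four paths of length 4: r = 4·(1/2)^4 = 1/4).
r to a full niece or nephew = 1/4 (full aunt/uncle↔niece/nephew: two paths of length 3 through the shared grandparent pair: r = 2·(1/2)^3 = 1/4).
r to a half-sibling = 0.25 (half-sibs share one parent — one path of length 2: r = (1/2)^2 = 1/4).
r to an offspring = 1/2 (one parent–offspring link: r = (1/2)^1 = 1/2).
Summing one r·B term per recipient: 2·0.25·0.0566 + 1·0.25·0.419 + 4·0.25·0.0511 + 3·0.5·0.355 = 0.71665.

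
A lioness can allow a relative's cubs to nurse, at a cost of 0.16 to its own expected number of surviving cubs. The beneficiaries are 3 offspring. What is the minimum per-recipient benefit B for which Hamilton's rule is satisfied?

r to an offspring = 0.5 (one parent–offspring link: r = (1/2)^1 = 1/2).
Hamilton's rule with n recipients of equal r: n·r·B > C, so B > C/(n·r) = 0.16/(3·0.5) = 0.1067.

0.1067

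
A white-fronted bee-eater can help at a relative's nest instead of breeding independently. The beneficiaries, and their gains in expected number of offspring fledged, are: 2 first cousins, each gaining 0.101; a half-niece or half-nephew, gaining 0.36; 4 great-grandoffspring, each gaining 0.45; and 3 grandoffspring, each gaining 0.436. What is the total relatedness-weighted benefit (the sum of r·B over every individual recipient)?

r to a first cousin = 0.125 (first cousins share one grandparent pair — two paths of length 4: r = 2·(1/2)^4 = 1/8).
r to a half-niece or half-nephew = 0.125 (half-aunt/uncle↔niece/nephew: one path of length 3: r = (1/2)^3 = 1/8).
r to a great-grandoffspring = 1/8 (three parent–offspring links: r = (1/2)^3 = 1/8).
r to a grandoffspring = 0.25 (two parent–offspring links: r = (1/2)^2 = 1/4).
Summing one r·B term per recipient: 2·0.125·0.101 + 1·0.125·0.36 + 4·0.125·0.45 + 3·0.25·0.436 = 0.62225.

0.62225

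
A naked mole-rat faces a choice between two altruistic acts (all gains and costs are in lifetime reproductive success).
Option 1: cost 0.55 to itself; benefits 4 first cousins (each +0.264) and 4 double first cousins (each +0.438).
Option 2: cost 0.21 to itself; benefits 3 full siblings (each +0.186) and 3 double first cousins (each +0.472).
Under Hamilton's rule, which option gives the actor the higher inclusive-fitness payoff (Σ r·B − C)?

Option 1: r to a first cousin = 0.125.
Option 1: r to a double first cousin = 0.25.
Option 1: Σ r·B − C = (4·0.125·0.264 + 4·0.25·0.438) − 0.55 = 0.02.
Option 2: r to a full sibling = 0.5.
Option 2: r to a double first cousin = 0.25.
Option 2: Σ r·B − C = (3·0.5·0.186 + 3·0.25·0.472) − 0.21 = 0.423.
Option 2 has the higher net inclusive-fitness payoff.

Option 2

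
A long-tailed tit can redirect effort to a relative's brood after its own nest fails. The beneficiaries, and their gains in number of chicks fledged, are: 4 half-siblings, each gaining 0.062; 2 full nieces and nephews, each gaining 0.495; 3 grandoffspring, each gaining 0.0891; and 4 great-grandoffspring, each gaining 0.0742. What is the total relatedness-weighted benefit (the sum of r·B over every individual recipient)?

0.413425

r to a half-sibling = 0.25 (half-sibs share one parent — one path of length 2: r = (1/2)^2 = 1/4).
r to a full niece or nephew = 1/4 (full aunt/uncle↔niece/nephew: two paths of length 3 through the shared grandparent pair: r = 2·(1/2)^3 = 1/4).
r to a grandoffspring = 0.25 (two parent–offspring links: r = (1/2)^2 = 1/4).
r to a great-grandoffspring = 1/8 (three parent–offspring links: r = (1/2)^3 = 1/8).
Summing one r·B term per recipient: 4·0.25·0.062 + 2·0.25·0.495 + 3·0.25·0.0891 + 4·0.125·0.0742 = 0.413425.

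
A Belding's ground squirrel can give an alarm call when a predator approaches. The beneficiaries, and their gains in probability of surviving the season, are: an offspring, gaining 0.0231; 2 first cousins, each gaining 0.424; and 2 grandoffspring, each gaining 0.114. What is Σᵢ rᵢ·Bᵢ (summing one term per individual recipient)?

r to an offspring = 1/2 (one parent–offspring link: r = (1/2)^1 = 1/2).
r to a first cousin = 1/8 (first cousins share one grandparent pair — two paths of length 4: r = 2·(1/2)^4 = 1/8).
r to a grandoffspring = 1/4 (two parent–offspring links: r = (1/2)^2 = 1/4).
Summing one r·B term per recipient: 1·0.5·0.0231 + 2·0.125·0.424 + 2·0.25·0.114 = 0.17455.

0.17455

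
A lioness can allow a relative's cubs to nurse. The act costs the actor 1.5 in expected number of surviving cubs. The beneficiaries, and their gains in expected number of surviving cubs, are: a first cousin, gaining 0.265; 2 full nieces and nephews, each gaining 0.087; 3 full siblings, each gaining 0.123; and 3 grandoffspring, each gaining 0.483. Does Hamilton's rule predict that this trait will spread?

Hamilton's rule: the trait is favored when the sum of r·B over every recipient exceeds the actor's cost C.
r to a first cousin = 0.125 (first cousins share one grandparent pair — two paths of length 4: r = 2·(1/2)^4 = 1/8).
r to a full niece or nephew = 0.25 (full aunt/uncle↔niece/nephew: two paths of length 3 through the shared grandparent pair: r = 2·(1/2)^3 = 1/4).
r to a full sibling = 0.5 (full sibs share both parents — two paths of length 2: r = 2·(1/2)^2 = 1/2).
r to a grandoffspring = 1/4 (two parent–offspring links: r = (1/2)^2 = 1/4).
Summing one r·B term per recipient: 1·0.125·0.265 + 2·0.25·0.087 + 3·0.5·0.123 + 3·0.25·0.483 = 0.623375.
0.623375 < 1.5: the indirect benefit is less than the cost.

No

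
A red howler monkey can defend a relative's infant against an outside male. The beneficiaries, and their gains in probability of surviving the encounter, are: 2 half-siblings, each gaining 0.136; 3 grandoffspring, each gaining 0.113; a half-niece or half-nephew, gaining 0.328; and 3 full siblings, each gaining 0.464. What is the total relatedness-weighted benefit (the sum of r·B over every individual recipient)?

r to a half-sibling = 0.25 (half-sibs share one parent — one path of length 2: r = (1/2)^2 = 1/4).
r to a grandoffspring = 0.25 (two parent–offspring links: r = (1/2)^2 = 1/4).
r to a half-niece or half-nephew = 1/8 (half-aunt/uncle↔niece/nephew: one path of length 3: r = (1/2)^3 = 1/8).
r to a full sibling = 0.5 (full sibs share both parents — two paths of length 2: r = 2·(1/2)^2 = 1/2).
Summing one r·B term per recipient: 2·0.25·0.136 + 3·0.25·0.113 + 1·0.125·0.328 + 3·0.5·0.464 = 0.88975.

0.88975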